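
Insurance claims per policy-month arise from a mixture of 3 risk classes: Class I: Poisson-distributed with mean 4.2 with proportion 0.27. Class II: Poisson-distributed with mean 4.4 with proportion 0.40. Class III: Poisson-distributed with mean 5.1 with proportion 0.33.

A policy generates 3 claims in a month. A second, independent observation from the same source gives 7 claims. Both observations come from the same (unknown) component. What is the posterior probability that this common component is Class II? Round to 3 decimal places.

Posterior ∝ prior × likelihood, so P(k | x) ∝ π_k f_k(x); normalise over all components.
Since both observations come from the same component, the likelihood for component k is f_k(x₁)·f_k(x₂).
  p_I = [e^(−4.2)·4.2^3/3! = 0.185165] × [0.0685927] = 0.012701
  p_II = [e^(−4.4)·4.4^3/3! = 0.174305] × [0.0777754] = 0.0135567
  p_III = [e^(−5.1)·5.1^3/3! = 0.13479] × [0.108557] = 0.0146324
Multiply by the mixture weights:
  π_I·p_I = 0.27 × 0.012701 = 0.00342927
  π_II·p_II = 0.40 × 0.0135567 = 0.00542267
  π_III·p_III = 0.33 × 0.0146324 = 0.0048287
Denominator: 0.00342927 + 0.00542267 + 0.0048287 = 0.0136806
So the posterior for Class II is 0.00542267 / 0.0136806 ≈ 0.396.

0.396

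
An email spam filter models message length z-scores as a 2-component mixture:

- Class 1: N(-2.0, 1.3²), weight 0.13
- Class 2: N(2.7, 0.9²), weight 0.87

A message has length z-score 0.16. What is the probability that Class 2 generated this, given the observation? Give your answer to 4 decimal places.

The responsibility of component k is P(Z=k) f_k(x) divided by Σ_j P(Z=j) f_j(x).
Component likelihoods at x = 0.16:
  L_1 = (1/(1.3·√(2π)))·exp(−(0.16−-2.0)²/(2·1.3²)) = 0.306879·exp(-1.38036) = 0.0771767
  L_2 = (1/(0.9·√(2π)))·exp(−(0.16−2.7)²/(2·0.9²)) = 0.443269·exp(-3.98247) = 0.00826234
Multiply by the mixture weights:
  P(Z=1)·L_1 = 0.13 × 0.0771767 = 0.010033
  P(Z=2)·L_2 = 0.87 × 0.00826234 = 0.00718824
Normaliser: 0.010033 + 0.00718824 = 0.0172212
P(Class 2 | data) = 0.00718824 / 0.0172212 ≈ 0.4174

0.4174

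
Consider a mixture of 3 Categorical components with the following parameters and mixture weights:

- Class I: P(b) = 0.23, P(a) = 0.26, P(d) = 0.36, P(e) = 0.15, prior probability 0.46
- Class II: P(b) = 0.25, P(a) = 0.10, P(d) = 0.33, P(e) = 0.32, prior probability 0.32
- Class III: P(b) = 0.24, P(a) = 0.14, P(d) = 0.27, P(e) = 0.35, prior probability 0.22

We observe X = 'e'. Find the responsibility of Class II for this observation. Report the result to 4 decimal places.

Apply Bayes' rule: the posterior for each component is proportional to its prior times its likelihood at x.
Categorical probabilities:
  p_I = P(e | comp) = 0.15
  p_II = P(e | comp) = 0.32
  p_III = P(e | comp) = 0.35
Weight by the priors:
  π_I·p_I = 0.46 × 0.15 = 0.069
  π_II·p_II = 0.32 × 0.32 = 0.1024
  π_III·p_III = 0.22 × 0.35 = 0.077
Normaliser: 0.069 + 0.1024 + 0.077 = 0.2484
So the posterior for Class II is 0.1024 / 0.2484 ≈ 0.4122.

0.4122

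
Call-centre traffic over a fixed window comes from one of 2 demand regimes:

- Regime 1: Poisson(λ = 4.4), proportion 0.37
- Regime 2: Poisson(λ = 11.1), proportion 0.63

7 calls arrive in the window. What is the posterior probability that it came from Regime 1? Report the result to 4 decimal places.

P(component k | x) = π_k·f_k(x) / marginal(x), where marginal(x) = Σ_j π_j·f_j(x).
Poisson probabilities:
  p_1 = e^(−4.4)·4.4^7/7! = 0.0777754
  p_2 = e^(−11.1)·11.1^7/7! = 0.0622532
Prior × likelihood for each component:
  π_1·p_1 = 0.37 × 0.0777754 = 0.0287769
  π_2·p_2 = 0.63 × 0.0622532 = 0.0392195
Normaliser: 0.0287769 + 0.0392195 = 0.0679964
P(Regime 1 | x) ≈ 0.4232

0.4232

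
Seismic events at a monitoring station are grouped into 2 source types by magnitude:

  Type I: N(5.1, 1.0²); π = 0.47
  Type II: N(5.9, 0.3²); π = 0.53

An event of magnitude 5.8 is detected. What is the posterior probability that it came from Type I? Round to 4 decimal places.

0.1804

Posterior ∝ prior × likelihood, so P(k | x) ∝ P(Z=k) f_k(x); normalise over all components.
Component likelihoods at x = 5.8:
  L_I = (1/(1.0·√(2π)))·exp(−(5.8−5.1)²/(2·1.0²)) = 0.398942·exp(-0.24500) = 0.312254
  L_II = (1/(0.3·√(2π)))·exp(−(5.8−5.9)²/(2·0.3²)) = 1.329808·exp(-0.05556) = 1.25794
Weight by the priors:
  P(Z=I)·L_I = 0.47 × 0.312254 = 0.146759
  P(Z=II)·L_II = 0.53 × 1.25794 = 0.66671
Normaliser: 0.146759 + 0.66671 = 0.81347
Responsibility of Type I: 0.146759 / 0.81347 ≈ 0.1804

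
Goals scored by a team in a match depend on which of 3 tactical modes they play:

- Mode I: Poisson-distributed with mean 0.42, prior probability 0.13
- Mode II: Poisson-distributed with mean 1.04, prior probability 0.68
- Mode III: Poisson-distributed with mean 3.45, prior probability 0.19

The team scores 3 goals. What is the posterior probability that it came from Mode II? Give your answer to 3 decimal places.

By Bayes' theorem, P(k | x) = P(Z=k) f_k(x) / Σ_j P(Z=j) f_j(x).
Component likelihoods at x = 3 goals:
  f_I = 0.00811321
  f_II = 0.0662647
  f_III = 0.217265
Multiply by the mixture weights:
  P(Z=I)·f_I = 0.13 × 0.00811321 = 0.00105472
  P(Z=II)·f_II = 0.68 × 0.0662647 = 0.04506
  P(Z=III)·f_III = 0.19 × 0.217265 = 0.0412804
Marginal: 0.00105472 + 0.04506 + 0.0412804 = 0.0873951
So the posterior for Mode II is 0.04506 / 0.0873951 ≈ 0.516.

0.516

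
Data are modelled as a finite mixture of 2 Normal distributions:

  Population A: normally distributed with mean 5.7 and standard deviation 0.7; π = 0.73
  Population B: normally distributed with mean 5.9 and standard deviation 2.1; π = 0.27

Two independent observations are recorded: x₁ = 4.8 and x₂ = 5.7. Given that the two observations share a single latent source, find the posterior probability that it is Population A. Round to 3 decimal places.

Posterior ∝ prior × likelihood, so P(k | x) ∝ w_k f_k(x); normalise over all components.
Since both observations come from the same component, the likelihood for component k is f_k(x₁)·f_k(x₂).
  L_A = [(1/(0.7·√(2π)))·exp(−(4.8−5.7)²/(2·0.7²)) = 0.569918·exp(-0.82653) = 0.249376] × [0.569918] = 0.142124
  L_B = [(1/(2.1·√(2π)))·exp(−(4.8−5.9)²/(2·2.1²)) = 0.189973·exp(-0.13719) = 0.165619] × [0.189113] = 0.0313207
Multiply by the mixture weights:
  w_A·L_A = 0.73 × 0.142124 = 0.10375
  w_B·L_B = 0.27 × 0.0313207 = 0.0084566
Normaliser: 0.10375 + 0.0084566 = 0.112207
P(Population A | x) ≈ 0.925

0.925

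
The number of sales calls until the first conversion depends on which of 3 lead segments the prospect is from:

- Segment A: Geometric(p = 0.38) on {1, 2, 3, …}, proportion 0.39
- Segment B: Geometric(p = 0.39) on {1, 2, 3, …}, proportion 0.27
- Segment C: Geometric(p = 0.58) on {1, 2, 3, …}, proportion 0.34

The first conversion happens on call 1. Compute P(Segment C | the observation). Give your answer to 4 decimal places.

P(component k | x) = π_k·f_k(x) / marginal(x), where marginal(x) = Σ_j π_j·f_j(x).
Component likelihoods at x = 1:
  p_A = 0.38·(1−0.38)^0 = 0.38·1 = 0.38
  p_B = 0.39·(1−0.39)^0 = 0.39·1 = 0.39
  p_C = 0.58·(1−0.58)^0 = 0.58·1 = 0.58
Multiply by the mixture weights:
  π_A·p_A = 0.39 × 0.38 = 0.1482
  π_B·p_B = 0.27 × 0.39 = 0.1053
  π_C·p_C = 0.34 × 0.58 = 0.1972
Sum: 0.1482 + 0.1053 + 0.1972 = 0.4507
So the posterior for Segment C is 0.1972 / 0.4507 ≈ 0.4375.

0.4375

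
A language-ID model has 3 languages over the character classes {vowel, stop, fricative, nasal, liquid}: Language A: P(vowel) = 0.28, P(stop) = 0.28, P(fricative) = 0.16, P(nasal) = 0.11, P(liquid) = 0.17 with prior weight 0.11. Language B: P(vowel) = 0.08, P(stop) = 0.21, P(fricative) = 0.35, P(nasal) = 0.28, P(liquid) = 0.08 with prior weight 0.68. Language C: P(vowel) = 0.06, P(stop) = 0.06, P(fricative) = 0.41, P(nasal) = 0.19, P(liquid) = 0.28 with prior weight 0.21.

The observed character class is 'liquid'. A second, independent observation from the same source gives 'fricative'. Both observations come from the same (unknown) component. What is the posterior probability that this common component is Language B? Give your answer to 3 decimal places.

P(component k | x) = π_k·f_k(x) / marginal(x), where marginal(x) = Σ_j π_j·f_j(x).
Since both observations come from the same component, the likelihood for component k is f_k(x₁)·f_k(x₂).
  L_A = [0.17] × [0.16] = 0.0272
  L_B = [0.08] × [0.35] = 0.028
  L_C = [0.28] × [0.41] = 0.1148
Multiply by the mixture weights:
  π_A·L_A = 0.11 × 0.0272 = 0.002992
  π_B·L_B = 0.68 × 0.028 = 0.01904
  π_C·L_C = 0.21 × 0.1148 = 0.024108
Marginal: 0.002992 + 0.01904 + 0.024108 = 0.04614
P(Language B | x) ≈ 0.413

0.413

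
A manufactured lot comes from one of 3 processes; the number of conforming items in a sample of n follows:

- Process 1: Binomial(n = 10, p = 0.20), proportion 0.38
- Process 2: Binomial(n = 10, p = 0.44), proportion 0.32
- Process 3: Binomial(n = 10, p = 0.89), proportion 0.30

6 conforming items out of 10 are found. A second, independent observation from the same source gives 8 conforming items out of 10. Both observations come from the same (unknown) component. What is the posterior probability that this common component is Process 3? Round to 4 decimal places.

0.5082

By Bayes' theorem, P(k | x) = P(Z=k) f_k(x) / Σ_j P(Z=j) f_j(x).
Since both observations come from the same component, the likelihood for component k is f_k(x₁)·f_k(x₂).
  L_1 = [0.00550502] × [7.3728e-05] = 4.05874e-07
  L_2 = [0.149861] × [0.0198249] = 0.00297096
  L_3 = [0.0152802] × [0.214347] = 0.00327528
Weight by the priors:
  P(Z=1)·L_1 = 0.38 × 4.05874e-07 = 1.54232e-07
  P(Z=2)·L_2 = 0.32 × 0.00297096 = 0.000950709
  P(Z=3)·L_3 = 0.30 × 0.00327528 = 0.000982583
Normaliser: 1.54232e-07 + 0.000950709 + 0.000982583 = 0.00193345
P(Process 3 | x₁,x₂) = 0.000982583 / 0.00193345 ≈ 0.5082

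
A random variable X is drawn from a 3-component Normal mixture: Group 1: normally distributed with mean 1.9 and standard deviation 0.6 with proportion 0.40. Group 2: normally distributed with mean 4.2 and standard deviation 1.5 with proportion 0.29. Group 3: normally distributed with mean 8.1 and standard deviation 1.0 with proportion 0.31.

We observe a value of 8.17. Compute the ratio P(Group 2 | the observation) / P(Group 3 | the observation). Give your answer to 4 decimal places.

0.0188

Only the two components matter; the odds are (π_i f_i(x)) / (π_j f_j(x)).
Normal densities:
  p_1 = 1.28747e-24
  p_2 = 0.00801191
  p_3 = 0.397966
Posterior odds = (π_2·p_2) / (π_3·p_3) = (0.29·0.00801191) / (0.31·0.397966) = 0.00232345 / 0.123369 ≈ 0.0188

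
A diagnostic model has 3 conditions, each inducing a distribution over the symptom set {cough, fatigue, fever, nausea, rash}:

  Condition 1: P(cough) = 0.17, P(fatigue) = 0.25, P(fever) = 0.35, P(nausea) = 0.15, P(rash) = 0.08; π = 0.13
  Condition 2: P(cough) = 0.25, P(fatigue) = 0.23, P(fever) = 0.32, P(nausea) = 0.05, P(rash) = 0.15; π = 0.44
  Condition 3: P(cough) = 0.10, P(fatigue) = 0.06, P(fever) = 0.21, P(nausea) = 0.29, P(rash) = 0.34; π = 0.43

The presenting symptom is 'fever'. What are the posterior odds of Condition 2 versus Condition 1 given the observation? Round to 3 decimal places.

3.095

The posterior odds equal the prior odds times the likelihood ratio: (π_i/π_j)·(f_i(x)/f_j(x)).
Categorical probabilities:
  f_1 = 0.35
  f_2 = 0.32
  f_3 = 0.21
Posterior odds = (π_2·f_2) / (π_1·f_1) = (0.44·0.32) / (0.13·0.35) = 0.1408 / 0.0455 ≈ 3.095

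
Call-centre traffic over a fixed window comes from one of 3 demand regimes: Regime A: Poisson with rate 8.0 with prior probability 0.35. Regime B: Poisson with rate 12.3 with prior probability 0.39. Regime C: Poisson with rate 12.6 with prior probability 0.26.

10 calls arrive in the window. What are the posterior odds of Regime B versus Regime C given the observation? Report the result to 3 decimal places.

Posterior odds = (π_i f_i(x)) / (π_j f_j(x)); the normalising sum cancels.
Component likelihoods at x = 10 calls:
  L_A = e^(−8.0)·8.0^10/10! = 0.0992615
  L_B = e^(−12.3)·12.3^10/10! = 0.0994182
  L_C = e^(−12.6)·12.6^10/10! = 0.0937199
Odds = (0.39/0.26) × (0.0994182/0.0937199) = 1.5 × 1.0608 ≈ 1.591

1.591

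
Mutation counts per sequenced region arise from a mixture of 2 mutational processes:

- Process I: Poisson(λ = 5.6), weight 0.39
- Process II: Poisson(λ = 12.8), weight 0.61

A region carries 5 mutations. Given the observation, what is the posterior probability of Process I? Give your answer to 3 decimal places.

0.932

Posterior ∝ prior × likelihood, so P(k | x) ∝ π_k f_k(x); normalise over all components.
Component likelihoods at x = 5 mutations:
  L_I = 0.169711
  L_II = 0.00790495
Prior × likelihood for each component:
  π_I·L_I = 0.39 × 0.169711 = 0.0661873
  π_II·L_II = 0.61 × 0.00790495 = 0.00482202
Sum: 0.0661873 + 0.00482202 = 0.0710093
Responsibility of Process I: 0.0661873 / 0.0710093 ≈ 0.932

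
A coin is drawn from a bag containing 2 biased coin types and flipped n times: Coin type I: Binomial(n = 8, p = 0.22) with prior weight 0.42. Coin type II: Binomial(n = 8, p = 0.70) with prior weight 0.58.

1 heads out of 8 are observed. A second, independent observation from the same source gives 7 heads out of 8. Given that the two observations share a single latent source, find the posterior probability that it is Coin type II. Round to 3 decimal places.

By Bayes' theorem, P(k | x) = π_k f_k(x) / Σ_j π_j f_j(x).
Since both observations come from the same component, the likelihood for component k is f_k(x₁)·f_k(x₂).
  f_I = [0.309154] × [0.000155648] = 4.81192e-05
  f_II = [0.00122472] × [0.19765] = 0.000242066
Unnormalised posteriors:
  π_I·f_I = 0.42 × 4.81192e-05 = 2.02101e-05
  π_II·f_II = 0.58 × 0.000242066 = 0.000140398
Normaliser: 2.02101e-05 + 0.000140398 = 0.000160609
P(Coin type II | x) = 0.000140398 / 0.000160609 ≈ 0.874

0.874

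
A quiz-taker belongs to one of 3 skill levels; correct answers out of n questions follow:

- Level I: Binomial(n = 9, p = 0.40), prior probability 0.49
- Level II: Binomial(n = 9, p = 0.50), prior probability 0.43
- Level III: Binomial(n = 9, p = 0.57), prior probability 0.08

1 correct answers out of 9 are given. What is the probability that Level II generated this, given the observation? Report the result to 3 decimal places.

0.201

The responsibility of component k is π_k f_k(x) divided by Σ_j π_j f_j(x).
Component likelihoods at x = 1 correct answers out of 9:
  f_I = C(9,1)·0.40^1·0.60^8 = 9·0.4·0.0167962 = 0.0604662
  f_II = C(9,1)·0.50^1·0.50^8 = 9·0.5·0.00390625 = 0.0175781
  f_III = C(9,1)·0.57^1·0.43^8 = 9·0.57·0.00116882 = 0.00599605
Weight by the priors:
  π_I·f_I = 0.49 × 0.0604662 = 0.0296284
  π_II·f_II = 0.43 × 0.0175781 = 0.00755859
  π_III·f_III = 0.08 × 0.00599605 = 0.000479684
Marginal: 0.0296284 + 0.00755859 + 0.000479684 = 0.0376667
P(Level II | the observation) ≈ 0.201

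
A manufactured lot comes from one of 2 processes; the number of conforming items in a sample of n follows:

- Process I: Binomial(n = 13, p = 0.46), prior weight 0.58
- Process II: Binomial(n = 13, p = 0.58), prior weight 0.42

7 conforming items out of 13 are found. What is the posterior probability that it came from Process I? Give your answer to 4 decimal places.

0.5518

Posterior ∝ prior × likelihood, so P(k | x) ∝ π_k f_k(x); normalise over all components.
Evaluate each component's likelihood at the observed value:
  L_I = C(13,7)·0.46^7·0.54^6 = 1716·0.00435818·0.0247949 = 0.185432
  L_II = C(13,7)·0.58^7·0.42^6 = 1716·0.0220798·0.00548903 = 0.207974
Multiply by the mixture weights:
  π_I·L_I = 0.58 × 0.185432 = 0.107551
  π_II·L_II = 0.42 × 0.207974 = 0.0873491
Normaliser: 0.107551 + 0.0873491 = 0.1949
P(Process I | x) = 0.107551 / 0.1949 ≈ 0.5518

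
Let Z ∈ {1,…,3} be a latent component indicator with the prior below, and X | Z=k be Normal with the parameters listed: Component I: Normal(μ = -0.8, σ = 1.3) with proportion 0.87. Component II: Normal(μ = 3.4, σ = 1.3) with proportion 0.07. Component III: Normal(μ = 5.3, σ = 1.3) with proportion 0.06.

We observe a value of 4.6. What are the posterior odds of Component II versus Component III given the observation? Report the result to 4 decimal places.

0.8808

The posterior odds equal the prior odds times the likelihood ratio: (π_i/π_j)·(f_i(x)/f_j(x)).
Evaluate each component's likelihood at the observed value:
  f_I = (1/(1.3·√(2π)))·exp(−(4.6−-0.8)²/(2·1.3²)) = 0.306879·exp(-8.62722) = 5.49811e-05
  f_II = (1/(1.3·√(2π)))·exp(−(4.6−3.4)²/(2·1.3²)) = 0.306879·exp(-0.42604) = 0.20042
  f_III = (1/(1.3·√(2π)))·exp(−(4.6−5.3)²/(2·1.3²)) = 0.306879·exp(-0.14497) = 0.265465
Posterior odds = (π_II·f_II) / (π_III·f_III) = (0.07·0.20042) / (0.06·0.265465) = 0.0140294 / 0.0159279 ≈ 0.8808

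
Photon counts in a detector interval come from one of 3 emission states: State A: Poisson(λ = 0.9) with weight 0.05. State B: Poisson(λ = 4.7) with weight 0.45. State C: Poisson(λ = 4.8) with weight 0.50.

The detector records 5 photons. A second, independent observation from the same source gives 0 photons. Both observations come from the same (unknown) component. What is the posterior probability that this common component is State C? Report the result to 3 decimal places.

0.489

Posterior ∝ prior × likelihood, so P(k | x) ∝ P(Z=k) f_k(x); normalise over all components.
Since both observations come from the same component, the likelihood for component k is f_k(x₁)·f_k(x₂).
  L_A = [e^(−0.9)·0.9^5/5! = 0.00200063] × [0.40657] = 0.000813395
  L_B = [e^(−4.7)·4.7^5/5! = 0.17383] × [0.00909528] = 0.00158103
  L_C = [e^(−4.8)·4.8^5/5! = 0.174748] × [0.00822975] = 0.00143813
Multiply by the mixture weights:
  P(Z=A)·L_A = 0.05 × 0.000813395 = 4.06697e-05
  P(Z=B)·L_B = 0.45 × 0.00158103 = 0.000711463
  P(Z=C)·L_C = 0.50 × 0.00143813 = 0.000719065
Evidence: 4.06697e-05 + 0.000711463 + 0.000719065 = 0.0014712
P(State C | x₁, x₂) ≈ 0.489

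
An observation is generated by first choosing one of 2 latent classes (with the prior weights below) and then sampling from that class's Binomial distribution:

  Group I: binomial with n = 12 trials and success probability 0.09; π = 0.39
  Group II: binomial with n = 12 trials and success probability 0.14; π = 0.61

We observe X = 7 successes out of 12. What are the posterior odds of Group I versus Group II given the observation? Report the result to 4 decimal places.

Only the two components matter; the odds are (w_i f_i(x)) / (w_j f_j(x)).
Evaluate each component's likelihood at the observed value:
  L_I = C(12,7)·0.09^7·0.91^5 = 792·4.78297e-08·0.624032 = 2.3639e-05
  L_II = C(12,7)·0.14^7·0.86^5 = 792·1.05414e-06·0.470427 = 0.000392748
9.21922e-06 / 0.000239576 ≈ 0.0385

0.0385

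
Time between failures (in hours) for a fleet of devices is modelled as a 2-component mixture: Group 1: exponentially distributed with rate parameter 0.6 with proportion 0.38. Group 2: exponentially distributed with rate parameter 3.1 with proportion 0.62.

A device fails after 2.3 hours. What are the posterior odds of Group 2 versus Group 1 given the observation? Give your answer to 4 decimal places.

0.0268

Only the two components matter; the odds are (π_i f_i(x)) / (π_j f_j(x)).
Evaluate each component's likelihood at the observed value:
  f_1 = 0.6·e^(−0.6·2.3) = 0.6·e^(−1.3800) = 0.150947
  f_2 = 3.1·e^(−3.1·2.3) = 3.1·e^(−7.1300) = 0.00248223
0.00153898 / 0.0573599 ≈ 0.0268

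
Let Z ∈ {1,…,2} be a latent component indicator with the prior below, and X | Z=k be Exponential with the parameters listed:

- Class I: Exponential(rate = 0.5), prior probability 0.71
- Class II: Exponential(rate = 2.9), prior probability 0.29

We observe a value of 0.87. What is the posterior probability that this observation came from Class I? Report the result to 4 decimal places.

0.7730

P(component k | x) = w_k·f_k(x) / marginal(x), where marginal(x) = Σ_j w_j·f_j(x).
Exponential densities:
  L_I = 0.323632
  L_II = 0.232634
Weight by the priors:
  w_I·L_I = 0.71 × 0.323632 = 0.229779
  w_II·L_II = 0.29 × 0.232634 = 0.0674638
Evidence: 0.229779 + 0.0674638 = 0.297243
Responsibility of Class I: 0.229779 / 0.297243 ≈ 0.7730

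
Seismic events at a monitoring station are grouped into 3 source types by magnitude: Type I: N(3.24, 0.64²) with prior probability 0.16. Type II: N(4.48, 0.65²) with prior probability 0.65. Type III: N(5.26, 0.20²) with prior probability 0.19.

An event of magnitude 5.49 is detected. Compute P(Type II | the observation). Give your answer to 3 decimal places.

Posterior ∝ prior × likelihood, so P(k | x) ∝ w_k f_k(x); normalise over all components.
Component likelihoods at x = 5.49:
  L_I = (1/(0.64·√(2π)))·exp(−(5.49−3.24)²/(2·0.64²)) = 0.623347·exp(-6.17981) = 0.00129084
  L_II = (1/(0.65·√(2π)))·exp(−(5.49−4.48)²/(2·0.65²)) = 0.613757·exp(-1.20722) = 0.18353
  L_III = (1/(0.20·√(2π)))·exp(−(5.49−5.26)²/(2·0.20²)) = 1.994711·exp(-0.66125) = 1.02968
Prior × likelihood for each component:
  w_I·L_I = 0.16 × 0.00129084 = 0.000206535
  w_II·L_II = 0.65 × 0.18353 = 0.119295
  w_III·L_III = 0.19 × 1.02968 = 0.195639
Marginal: 0.000206535 + 0.119295 + 0.195639 = 0.315141
Responsibility of Type II: 0.119295 / 0.315141 ≈ 0.379

0.379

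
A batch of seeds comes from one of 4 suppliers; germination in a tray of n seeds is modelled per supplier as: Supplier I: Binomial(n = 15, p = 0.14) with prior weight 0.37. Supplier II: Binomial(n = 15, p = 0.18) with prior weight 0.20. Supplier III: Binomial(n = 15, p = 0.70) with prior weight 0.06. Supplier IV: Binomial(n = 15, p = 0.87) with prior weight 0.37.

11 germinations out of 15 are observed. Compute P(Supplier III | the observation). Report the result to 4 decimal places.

Posterior ∝ prior × likelihood, so P(k | x) ∝ P(Z=k) f_k(x); normalise over all components.
Component likelihoods at x = 11 germinations out of 15:
  p_I = C(15,11)·0.14^11·0.86^4 = 1365·4.04957e-10·0.547008 = 3.02367e-07
  p_II = C(15,11)·0.18^11·0.82^4 = 1365·6.42684e-09·0.452122 = 3.9663e-06
  p_III = C(15,11)·0.70^11·0.30^4 = 1365·0.0197733·0.0081 = 0.218623
  p_IV = C(15,11)·0.87^11·0.13^4 = 1365·0.216128·0.00028561 = 0.0842593
Prior × likelihood for each component:
  P(Z=I)·p_I = 0.37 × 3.02367e-07 = 1.11876e-07
  P(Z=II)·p_II = 0.20 × 3.9663e-06 = 7.9326e-07
  P(Z=III)·p_III = 0.06 × 0.218623 = 0.0131174
  P(Z=IV)·p_IV = 0.37 × 0.0842593 = 0.0311759
Marginal: 1.11876e-07 + 7.9326e-07 + 0.0131174 + 0.0311759 = 0.0442942
P(Supplier III | data) ≈ 0.2961

0.2961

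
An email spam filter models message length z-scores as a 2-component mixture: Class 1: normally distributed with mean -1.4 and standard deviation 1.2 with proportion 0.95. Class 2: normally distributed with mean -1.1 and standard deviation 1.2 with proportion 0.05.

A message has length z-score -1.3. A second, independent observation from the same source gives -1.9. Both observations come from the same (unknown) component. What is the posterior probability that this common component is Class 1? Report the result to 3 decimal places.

The responsibility of component k is π_k f_k(x) divided by Σ_j π_j f_j(x).
Since both observations come from the same component, the likelihood for component k is f_k(x₁)·f_k(x₂).
  p_1 = [(1/(1.2·√(2π)))·exp(−(-1.3−-1.4)²/(2·1.2²)) = 0.332452·exp(-0.00347) = 0.3313] × [0.30481] = 0.100984
  p_2 = [(1/(1.2·√(2π)))·exp(−(-1.3−-1.1)²/(2·1.2²)) = 0.332452·exp(-0.01389) = 0.327866] × [0.266207] = 0.0872802
Unnormalised posteriors:
  π_1·p_1 = 0.95 × 0.100984 = 0.0959343
  π_2·p_2 = 0.05 × 0.0872802 = 0.00436401
Sum: 0.0959343 + 0.00436401 = 0.100298
Responsibility of Class 1: 0.0959343 / 0.100298 ≈ 0.956

0.956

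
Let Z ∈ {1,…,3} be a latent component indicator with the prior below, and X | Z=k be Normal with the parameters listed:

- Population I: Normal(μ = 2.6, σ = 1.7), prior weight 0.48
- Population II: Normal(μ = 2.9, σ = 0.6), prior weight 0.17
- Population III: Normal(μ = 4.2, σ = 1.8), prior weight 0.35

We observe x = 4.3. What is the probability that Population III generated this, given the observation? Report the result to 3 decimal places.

0.506

Posterior ∝ prior × likelihood, so P(k | x) ∝ π_k f_k(x); normalise over all components.
Normal densities:
  p_I = 0.142336
  p_II = 0.0437031
  p_III = 0.221293
Unnormalised posteriors:
  π_I·p_I = 0.48 × 0.142336 = 0.0683211
  π_II·p_II = 0.17 × 0.0437031 = 0.00742954
  π_III·p_III = 0.35 × 0.221293 = 0.0774525
Normaliser: 0.0683211 + 0.00742954 + 0.0774525 = 0.153203
P(Population III | the observation) ≈ 0.506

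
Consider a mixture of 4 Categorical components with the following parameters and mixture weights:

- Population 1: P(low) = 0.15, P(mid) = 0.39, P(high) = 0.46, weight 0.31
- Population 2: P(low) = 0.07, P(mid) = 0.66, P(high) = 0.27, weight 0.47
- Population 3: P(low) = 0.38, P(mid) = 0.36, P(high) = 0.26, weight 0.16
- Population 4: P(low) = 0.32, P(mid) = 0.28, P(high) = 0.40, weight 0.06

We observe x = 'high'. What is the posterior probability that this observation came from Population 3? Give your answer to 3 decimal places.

0.124

By Bayes' theorem, P(k | x) = π_k f_k(x) / Σ_j π_j f_j(x).
Categorical probabilities:
  L_1 = P(high | comp) = 0.46
  L_2 = P(high | comp) = 0.27
  L_3 = P(high | comp) = 0.26
  L_4 = P(high | comp) = 0.40
Weight by the priors:
  π_1·L_1 = 0.31 × 0.46 = 0.1426
  π_2·L_2 = 0.47 × 0.27 = 0.1269
  π_3·L_3 = 0.16 × 0.26 = 0.0416
  π_4·L_4 = 0.06 × 0.4 = 0.024
Evidence: 0.1426 + 0.1269 + 0.0416 + 0.024 = 0.3351
P(Population 3 | 'high') = 0.0416 / 0.3351 ≈ 0.124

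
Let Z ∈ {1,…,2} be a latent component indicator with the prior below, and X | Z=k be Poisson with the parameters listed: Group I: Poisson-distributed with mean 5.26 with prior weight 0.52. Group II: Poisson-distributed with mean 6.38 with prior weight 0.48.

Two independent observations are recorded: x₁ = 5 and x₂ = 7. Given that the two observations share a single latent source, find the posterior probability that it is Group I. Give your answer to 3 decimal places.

0.501

Apply Bayes' rule: the posterior for each component is proportional to its prior times its likelihood at x.
Since both observations come from the same component, the likelihood for component k is f_k(x₁)·f_k(x₂).
  p_I = [0.174325] × [0.114837] = 0.0200189
  p_II = [0.149322] × [0.144716] = 0.0216092
Multiply by the mixture weights:
  w_I·p_I = 0.52 × 0.0200189 = 0.0104098
  w_II·p_II = 0.48 × 0.0216092 = 0.0103724
Sum: 0.0104098 + 0.0103724 = 0.0207822
P(Group I | x) = 0.0104098 / 0.0207822 ≈ 0.501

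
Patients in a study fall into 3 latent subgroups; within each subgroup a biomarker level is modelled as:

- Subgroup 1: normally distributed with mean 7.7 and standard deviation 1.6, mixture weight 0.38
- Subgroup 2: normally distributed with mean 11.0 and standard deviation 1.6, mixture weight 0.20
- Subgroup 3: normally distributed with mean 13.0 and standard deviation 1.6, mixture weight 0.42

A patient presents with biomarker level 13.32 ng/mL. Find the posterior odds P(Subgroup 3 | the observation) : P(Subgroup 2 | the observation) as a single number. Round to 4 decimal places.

5.8896

Since P(k|x) ∝ P(Z=k) f_k(x), the posterior odds are P(Z=i) f_i(x) / (P(Z=j) f_j(x)).
Normal densities:
  p_1 = (1/(1.6·√(2π)))·exp(−(13.32−7.7)²/(2·1.6²)) = 0.249339·exp(-6.16883) = 0.000522038
  p_2 = (1/(1.6·√(2π)))·exp(−(13.32−11.0)²/(2·1.6²)) = 0.249339·exp(-1.05125) = 0.0871441
  p_3 = (1/(1.6·√(2π)))·exp(−(13.32−13.0)²/(2·1.6²)) = 0.249339·exp(-0.02000) = 0.244402
0.102649 / 0.0174288 ≈ 5.8896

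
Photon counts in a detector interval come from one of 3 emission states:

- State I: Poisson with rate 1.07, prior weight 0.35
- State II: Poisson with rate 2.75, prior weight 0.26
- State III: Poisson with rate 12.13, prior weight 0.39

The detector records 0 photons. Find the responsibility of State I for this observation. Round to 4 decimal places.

0.8784

Apply Bayes' rule: the posterior for each component is proportional to its prior times its likelihood at x.
Component likelihoods at x = 0 photons:
  L_I = e^(−1.07)·1.07^0/0! = 0.343009
  L_II = e^(−2.75)·2.75^0/0! = 0.0639279
  L_III = e^(−12.13)·12.13^0/0! = 5.3952e-06
Weight by the priors:
  w_I·L_I = 0.35 × 0.343009 = 0.120053
  w_II·L_II = 0.26 × 0.0639279 = 0.0166212
  w_III·L_III = 0.39 × 5.3952e-06 = 2.10413e-06
Denominator: 0.120053 + 0.0166212 + 2.10413e-06 = 0.136676
So the posterior for State I is 0.120053 / 0.136676 ≈ 0.8784.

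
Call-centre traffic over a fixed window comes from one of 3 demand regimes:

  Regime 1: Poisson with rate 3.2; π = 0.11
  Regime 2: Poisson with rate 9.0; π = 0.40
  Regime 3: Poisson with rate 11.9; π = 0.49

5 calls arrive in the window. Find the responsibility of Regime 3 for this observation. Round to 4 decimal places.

0.1523

By Bayes' theorem, P(k | x) = π_k f_k(x) / Σ_j π_j f_j(x).
Poisson probabilities:
  f_1 = 0.113979
  f_2 = 0.0607269
  f_3 = 0.0135036
Multiply by the mixture weights:
  π_1·f_1 = 0.11 × 0.113979 = 0.0125377
  π_2·f_2 = 0.40 × 0.0607269 = 0.0242908
  π_3·f_3 = 0.49 × 0.0135036 = 0.00661676
Sum: 0.0125377 + 0.0242908 + 0.00661676 = 0.0434452
Responsibility of Regime 3: 0.00661676 / 0.0434452 ≈ 0.1523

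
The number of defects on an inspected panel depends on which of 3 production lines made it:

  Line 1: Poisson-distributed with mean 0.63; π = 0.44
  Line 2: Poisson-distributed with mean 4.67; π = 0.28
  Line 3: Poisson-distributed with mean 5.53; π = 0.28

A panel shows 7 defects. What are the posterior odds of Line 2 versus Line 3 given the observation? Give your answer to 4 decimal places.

0.7238

Posterior odds = (π_i f_i(x)) / (π_j f_j(x)); the normalising sum cancels.
Poisson probabilities:
  f_1 = e^(−0.63)·0.63^7/7! = 4.16244e-06
  f_2 = e^(−4.67)·4.67^7/7! = 0.0900808
  f_3 = e^(−5.53)·5.53^7/7! = 0.124451
0.0252226 / 0.0348462 ≈ 0.7238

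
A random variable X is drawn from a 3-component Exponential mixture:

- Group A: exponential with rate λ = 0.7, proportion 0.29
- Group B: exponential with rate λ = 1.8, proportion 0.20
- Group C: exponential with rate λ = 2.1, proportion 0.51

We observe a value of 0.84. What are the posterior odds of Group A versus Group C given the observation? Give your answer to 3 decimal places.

Since P(k|x) ∝ P(Z=k) f_k(x), the posterior odds are P(Z=i) f_i(x) / (P(Z=j) f_j(x)).
Exponential densities:
  p_A = 0.7·e^(−0.7·0.84) = 0.7·e^(−0.5880) = 0.388806
  p_B = 1.8·e^(−1.8·0.84) = 1.8·e^(−1.5120) = 0.396843
  p_C = 2.1·e^(−2.1·0.84) = 2.1·e^(−1.7640) = 0.359852
Posterior odds = (P(Z=A)·p_A) / (P(Z=C)·p_C) = (0.29·0.388806) / (0.51·0.359852) = 0.112754 / 0.183524 ≈ 0.614

0.614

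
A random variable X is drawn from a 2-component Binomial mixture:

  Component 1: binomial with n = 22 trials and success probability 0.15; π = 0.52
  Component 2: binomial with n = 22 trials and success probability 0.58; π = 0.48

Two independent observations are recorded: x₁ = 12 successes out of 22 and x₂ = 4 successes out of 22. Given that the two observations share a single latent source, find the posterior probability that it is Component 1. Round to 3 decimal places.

0.140

The responsibility of component k is π_k f_k(x) divided by Σ_j π_j f_j(x).
Since both observations come from the same component, the likelihood for component k is f_k(x₁)·f_k(x₂).
  L_1 = [1.65178e-05] × [0.198664] = 3.28149e-06
  L_2 = [0.160065] × [0.000136903] = 2.19134e-05
Weight by the priors:
  π_1·L_1 = 0.52 × 3.28149e-06 = 1.70637e-06
  π_2·L_2 = 0.48 × 2.19134e-05 = 1.05184e-05
Sum: 1.70637e-06 + 1.05184e-05 = 1.22248e-05
Responsibility of Component 1: 1.70637e-06 / 1.22248e-05 ≈ 0.140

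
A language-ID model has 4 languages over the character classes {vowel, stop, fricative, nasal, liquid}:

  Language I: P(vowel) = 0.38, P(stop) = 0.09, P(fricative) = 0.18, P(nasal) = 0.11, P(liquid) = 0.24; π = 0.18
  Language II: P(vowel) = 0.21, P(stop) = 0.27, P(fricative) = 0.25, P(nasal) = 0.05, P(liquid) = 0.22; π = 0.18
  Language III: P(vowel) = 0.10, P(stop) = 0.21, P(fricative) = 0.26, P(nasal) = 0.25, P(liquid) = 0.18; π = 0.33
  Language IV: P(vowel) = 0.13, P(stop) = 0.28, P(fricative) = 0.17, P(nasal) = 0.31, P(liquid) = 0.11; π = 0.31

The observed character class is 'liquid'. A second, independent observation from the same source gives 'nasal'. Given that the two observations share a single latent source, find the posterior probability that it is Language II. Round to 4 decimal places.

The responsibility of component k is π_k f_k(x) divided by Σ_j π_j f_j(x).
Since both observations come from the same component, the likelihood for component k is f_k(x₁)·f_k(x₂).
  p_I = [P(liquid | comp) = 0.24] × [0.11] = 0.0264
  p_II = [P(liquid | comp) = 0.22] × [0.05] = 0.011
  p_III = [P(liquid | comp) = 0.18] × [0.25] = 0.045
  p_IV = [P(liquid | comp) = 0.11] × [0.31] = 0.0341
Prior × likelihood for each component:
  π_I·p_I = 0.18 × 0.0264 = 0.004752
  π_II·p_II = 0.18 × 0.011 = 0.00198
  π_III·p_III = 0.33 × 0.045 = 0.01485
  π_IV·p_IV = 0.31 × 0.0341 = 0.010571
Normaliser: 0.004752 + 0.00198 + 0.01485 + 0.010571 = 0.032153
So the posterior for Language II is 0.00198 / 0.032153 ≈ 0.0616.

0.0616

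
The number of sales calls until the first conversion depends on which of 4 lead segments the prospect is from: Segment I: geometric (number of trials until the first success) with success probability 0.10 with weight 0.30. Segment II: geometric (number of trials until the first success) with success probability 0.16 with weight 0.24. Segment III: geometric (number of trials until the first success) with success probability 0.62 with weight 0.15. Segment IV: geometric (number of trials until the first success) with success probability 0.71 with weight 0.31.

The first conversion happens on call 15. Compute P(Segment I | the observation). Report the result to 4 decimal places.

0.6724

Apply Bayes' rule: the posterior for each component is proportional to its prior times its likelihood at x.
Component likelihoods at x = 15:
  p_I = 0.10·(1−0.10)^14 = 0.10·0.228768 = 0.0228768
  p_II = 0.16·(1−0.16)^14 = 0.16·0.0870783 = 0.0139325
  p_III = 0.62·(1−0.62)^14 = 0.62·1.30909e-06 = 8.11637e-07
  p_IV = 0.71·(1−0.71)^14 = 0.71·2.97558e-08 = 2.11266e-08
Multiply by the mixture weights:
  P(Z=I)·p_I = 0.30 × 0.0228768 = 0.00686304
  P(Z=II)·p_II = 0.24 × 0.0139325 = 0.00334381
  P(Z=III)·p_III = 0.15 × 8.11637e-07 = 1.21746e-07
  P(Z=IV)·p_IV = 0.31 × 2.11266e-08 = 6.54926e-09
Normaliser: 0.00686304 + 0.00334381 + 1.21746e-07 + 6.54926e-09 = 0.010207
P(Segment I | the observation) = 0.00686304 / 0.010207 ≈ 0.6724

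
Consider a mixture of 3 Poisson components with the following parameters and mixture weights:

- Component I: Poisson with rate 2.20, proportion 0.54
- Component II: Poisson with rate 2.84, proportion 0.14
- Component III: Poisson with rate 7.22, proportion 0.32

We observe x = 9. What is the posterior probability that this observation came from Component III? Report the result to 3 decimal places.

0.987

Apply Bayes' rule: the posterior for each component is proportional to its prior times its likelihood at x.
Component likelihoods at x = 9:
  f_I = 0.000368632
  f_II = 0.00193511
  f_III = 0.107514
Prior × likelihood for each component:
  P(Z=I)·f_I = 0.54 × 0.000368632 = 0.000199061
  P(Z=II)·f_II = 0.14 × 0.00193511 = 0.000270915
  P(Z=III)·f_III = 0.32 × 0.107514 = 0.0344045
Normaliser: 0.000199061 + 0.000270915 + 0.0344045 = 0.0348745
So the posterior for Component III is 0.0344045 / 0.0348745 ≈ 0.987.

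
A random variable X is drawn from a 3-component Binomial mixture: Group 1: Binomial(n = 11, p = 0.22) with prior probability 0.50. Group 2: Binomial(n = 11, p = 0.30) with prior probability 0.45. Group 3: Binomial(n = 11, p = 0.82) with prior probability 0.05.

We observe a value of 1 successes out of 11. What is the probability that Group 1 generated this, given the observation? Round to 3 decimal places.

By Bayes' theorem, P(k | x) = P(Z=k) f_k(x) / Σ_j P(Z=j) f_j(x).
Evaluate each component's likelihood at the observed value:
  L_1 = C(11,1)·0.22^1·0.78^10 = 11·0.22·0.0833578 = 0.201726
  L_2 = C(11,1)·0.30^1·0.70^10 = 11·0.3·0.0282475 = 0.0932168
  L_3 = C(11,1)·0.82^1·0.18^10 = 11·0.82·3.57047e-08 = 3.22056e-07
Unnormalised posteriors:
  P(Z=1)·L_1 = 0.50 × 0.201726 = 0.100863
  P(Z=2)·L_2 = 0.45 × 0.0932168 = 0.0419476
  P(Z=3)·L_3 = 0.05 × 3.22056e-07 = 1.61028e-08
Sum: 0.100863 + 0.0419476 + 1.61028e-08 = 0.14281
Responsibility of Group 1: 0.100863 / 0.14281 ≈ 0.706

0.706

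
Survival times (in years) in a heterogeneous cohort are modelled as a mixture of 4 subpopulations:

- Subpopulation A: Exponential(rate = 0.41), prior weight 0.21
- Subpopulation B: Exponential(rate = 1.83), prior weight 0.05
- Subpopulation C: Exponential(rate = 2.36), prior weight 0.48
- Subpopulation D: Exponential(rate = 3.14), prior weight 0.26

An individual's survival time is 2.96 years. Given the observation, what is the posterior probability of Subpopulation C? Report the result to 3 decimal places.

Posterior ∝ prior × likelihood, so P(k | x) ∝ π_k f_k(x); normalise over all components.
Exponential densities:
  f_A = 0.41·e^(−0.41·2.96) = 0.41·e^(−1.2136) = 0.121822
  f_B = 1.83·e^(−1.83·2.96) = 1.83·e^(−5.4168) = 0.00812765
  f_C = 2.36·e^(−2.36·2.96) = 2.36·e^(−6.9856) = 0.00218326
  f_D = 3.14·e^(−3.14·2.96) = 3.14·e^(−9.2944) = 0.000288684
Prior × likelihood for each component:
  π_A·f_A = 0.21 × 0.121822 = 0.0255825
  π_B·f_B = 0.05 × 0.00812765 = 0.000406382
  π_C·f_C = 0.48 × 0.00218326 = 0.00104796
  π_D·f_D = 0.26 × 0.000288684 = 7.50579e-05
Denominator: 0.0255825 + 0.000406382 + 0.00104796 + 7.50579e-05 = 0.0271119
So the posterior for Subpopulation C is 0.00104796 / 0.0271119 ≈ 0.039.

0.039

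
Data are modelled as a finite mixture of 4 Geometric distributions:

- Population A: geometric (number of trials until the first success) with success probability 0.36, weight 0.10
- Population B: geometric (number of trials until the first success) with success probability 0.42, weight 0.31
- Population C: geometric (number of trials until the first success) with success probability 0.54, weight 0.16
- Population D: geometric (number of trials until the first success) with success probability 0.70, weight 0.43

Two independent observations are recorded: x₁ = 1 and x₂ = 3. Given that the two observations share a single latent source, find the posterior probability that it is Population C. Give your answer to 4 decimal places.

0.1879

By Bayes' theorem, P(k | x) = P(Z=k) f_k(x) / Σ_j P(Z=j) f_j(x).
Since both observations come from the same component, the likelihood for component k is f_k(x₁)·f_k(x₂).
  f_A = [0.36] × [0.147456] = 0.0530842
  f_B = [0.42] × [0.141288] = 0.059341
  f_C = [0.54] × [0.114264] = 0.0617026
  f_D = [0.7] × [0.063] = 0.0441
Prior × likelihood for each component:
  P(Z=A)·f_A = 0.10 × 0.0530842 = 0.00530842
  P(Z=B)·f_B = 0.31 × 0.059341 = 0.0183957
  P(Z=C)·f_C = 0.16 × 0.0617026 = 0.00987241
  P(Z=D)·f_D = 0.43 × 0.0441 = 0.018963
Evidence: 0.00530842 + 0.0183957 + 0.00987241 + 0.018963 = 0.0525395
So the posterior for Population C is 0.00987241 / 0.0525395 ≈ 0.1879.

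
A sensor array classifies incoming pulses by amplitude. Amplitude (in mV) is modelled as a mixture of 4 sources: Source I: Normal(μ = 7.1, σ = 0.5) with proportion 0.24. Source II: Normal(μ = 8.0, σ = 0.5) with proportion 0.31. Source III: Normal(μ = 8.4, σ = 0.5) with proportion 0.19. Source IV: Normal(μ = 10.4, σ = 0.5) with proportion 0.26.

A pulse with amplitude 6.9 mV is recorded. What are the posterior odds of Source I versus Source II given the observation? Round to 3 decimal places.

8.037

Posterior odds = (π_i f_i(x)) / (π_j f_j(x)); the normalising sum cancels.
Component likelihoods at x = 6.9 mV:
  p_I = (1/(0.5·√(2π)))·exp(−(6.9−7.1)²/(2·0.5²)) = 0.797885·exp(-0.08000) = 0.73654
  p_II = (1/(0.5·√(2π)))·exp(−(6.9−8.0)²/(2·0.5²)) = 0.797885·exp(-2.42000) = 0.0709492
  p_III = (1/(0.5·√(2π)))·exp(−(6.9−8.4)²/(2·0.5²)) = 0.797885·exp(-4.50000) = 0.0088637
  p_IV = (1/(0.5·√(2π)))·exp(−(6.9−10.4)²/(2·0.5²)) = 0.797885·exp(-24.50000) = 1.82694e-11
Posterior odds = (π_I·p_I) / (π_II·p_II) = (0.24·0.73654) / (0.31·0.0709492) = 0.17677 / 0.0219942 ≈ 8.037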